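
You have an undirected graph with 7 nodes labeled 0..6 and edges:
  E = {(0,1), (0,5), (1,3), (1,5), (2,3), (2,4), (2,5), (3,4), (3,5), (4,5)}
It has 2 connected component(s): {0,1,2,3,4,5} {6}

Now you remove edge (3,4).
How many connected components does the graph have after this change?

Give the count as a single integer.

Initial component count: 2
Remove (3,4): not a bridge. Count unchanged: 2.
  After removal, components: {0,1,2,3,4,5} {6}
New component count: 2

Answer: 2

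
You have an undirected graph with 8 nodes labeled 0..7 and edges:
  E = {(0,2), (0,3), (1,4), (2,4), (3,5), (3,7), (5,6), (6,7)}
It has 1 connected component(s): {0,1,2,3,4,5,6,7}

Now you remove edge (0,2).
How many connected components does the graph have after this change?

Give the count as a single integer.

Initial component count: 1
Remove (0,2): it was a bridge. Count increases: 1 -> 2.
  After removal, components: {0,3,5,6,7} {1,2,4}
New component count: 2

Answer: 2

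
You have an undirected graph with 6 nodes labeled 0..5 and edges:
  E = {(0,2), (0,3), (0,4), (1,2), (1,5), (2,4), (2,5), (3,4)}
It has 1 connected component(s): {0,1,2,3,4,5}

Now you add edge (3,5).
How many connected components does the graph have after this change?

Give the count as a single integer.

Initial component count: 1
Add (3,5): endpoints already in same component. Count unchanged: 1.
New component count: 1

Answer: 1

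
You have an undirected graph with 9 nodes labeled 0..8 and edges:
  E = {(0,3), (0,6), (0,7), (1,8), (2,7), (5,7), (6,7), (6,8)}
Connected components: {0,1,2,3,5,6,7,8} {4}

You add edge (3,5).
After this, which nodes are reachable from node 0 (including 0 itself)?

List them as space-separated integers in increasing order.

Before: nodes reachable from 0: {0,1,2,3,5,6,7,8}
Adding (3,5): both endpoints already in same component. Reachability from 0 unchanged.
After: nodes reachable from 0: {0,1,2,3,5,6,7,8}

Answer: 0 1 2 3 5 6 7 8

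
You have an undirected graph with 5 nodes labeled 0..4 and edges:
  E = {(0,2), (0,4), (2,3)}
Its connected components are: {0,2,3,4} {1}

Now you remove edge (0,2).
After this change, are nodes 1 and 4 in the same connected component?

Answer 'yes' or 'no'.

Initial components: {0,2,3,4} {1}
Removing edge (0,2): it was a bridge — component count 2 -> 3.
New components: {0,4} {1} {2,3}
Are 1 and 4 in the same component? no

Answer: no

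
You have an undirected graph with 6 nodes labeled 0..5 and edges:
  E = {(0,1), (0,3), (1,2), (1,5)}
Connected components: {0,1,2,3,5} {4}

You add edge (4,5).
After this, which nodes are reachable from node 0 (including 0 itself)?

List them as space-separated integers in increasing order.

Before: nodes reachable from 0: {0,1,2,3,5}
Adding (4,5): merges 0's component with another. Reachability grows.
After: nodes reachable from 0: {0,1,2,3,4,5}

Answer: 0 1 2 3 4 5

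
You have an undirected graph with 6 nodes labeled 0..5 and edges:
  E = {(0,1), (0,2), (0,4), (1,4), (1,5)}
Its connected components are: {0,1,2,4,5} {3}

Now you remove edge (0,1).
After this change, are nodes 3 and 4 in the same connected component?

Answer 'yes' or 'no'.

Initial components: {0,1,2,4,5} {3}
Removing edge (0,1): not a bridge — component count unchanged at 2.
New components: {0,1,2,4,5} {3}
Are 3 and 4 in the same component? no

Answer: no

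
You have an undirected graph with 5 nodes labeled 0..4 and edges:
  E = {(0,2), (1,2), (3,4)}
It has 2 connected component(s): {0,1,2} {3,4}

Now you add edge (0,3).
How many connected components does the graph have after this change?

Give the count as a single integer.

Answer: 1

Derivation:
Initial component count: 2
Add (0,3): merges two components. Count decreases: 2 -> 1.
New component count: 1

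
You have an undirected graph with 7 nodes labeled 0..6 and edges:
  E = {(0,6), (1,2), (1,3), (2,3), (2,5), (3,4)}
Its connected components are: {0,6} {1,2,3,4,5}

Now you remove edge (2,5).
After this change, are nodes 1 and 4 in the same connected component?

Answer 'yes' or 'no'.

Answer: yes

Derivation:
Initial components: {0,6} {1,2,3,4,5}
Removing edge (2,5): it was a bridge — component count 2 -> 3.
New components: {0,6} {1,2,3,4} {5}
Are 1 and 4 in the same component? yes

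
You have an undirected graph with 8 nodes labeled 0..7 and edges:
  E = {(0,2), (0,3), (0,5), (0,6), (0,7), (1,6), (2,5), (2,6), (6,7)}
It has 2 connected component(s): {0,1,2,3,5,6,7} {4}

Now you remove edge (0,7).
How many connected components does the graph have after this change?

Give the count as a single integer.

Answer: 2

Derivation:
Initial component count: 2
Remove (0,7): not a bridge. Count unchanged: 2.
  After removal, components: {0,1,2,3,5,6,7} {4}
New component count: 2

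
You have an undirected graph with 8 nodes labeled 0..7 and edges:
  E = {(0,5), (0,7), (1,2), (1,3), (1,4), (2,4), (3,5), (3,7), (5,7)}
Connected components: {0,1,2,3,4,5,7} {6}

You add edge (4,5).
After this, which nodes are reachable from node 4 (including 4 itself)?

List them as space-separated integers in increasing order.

Before: nodes reachable from 4: {0,1,2,3,4,5,7}
Adding (4,5): both endpoints already in same component. Reachability from 4 unchanged.
After: nodes reachable from 4: {0,1,2,3,4,5,7}

Answer: 0 1 2 3 4 5 7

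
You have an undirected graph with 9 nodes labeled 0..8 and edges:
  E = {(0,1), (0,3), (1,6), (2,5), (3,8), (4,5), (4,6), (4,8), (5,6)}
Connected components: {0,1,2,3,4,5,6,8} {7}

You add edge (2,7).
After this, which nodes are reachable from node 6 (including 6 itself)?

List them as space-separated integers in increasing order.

Answer: 0 1 2 3 4 5 6 7 8

Derivation:
Before: nodes reachable from 6: {0,1,2,3,4,5,6,8}
Adding (2,7): merges 6's component with another. Reachability grows.
After: nodes reachable from 6: {0,1,2,3,4,5,6,7,8}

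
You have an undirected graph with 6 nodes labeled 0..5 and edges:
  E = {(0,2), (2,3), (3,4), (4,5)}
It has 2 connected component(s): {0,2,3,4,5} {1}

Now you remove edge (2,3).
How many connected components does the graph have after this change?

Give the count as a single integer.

Answer: 3

Derivation:
Initial component count: 2
Remove (2,3): it was a bridge. Count increases: 2 -> 3.
  After removal, components: {0,2} {1} {3,4,5}
New component count: 3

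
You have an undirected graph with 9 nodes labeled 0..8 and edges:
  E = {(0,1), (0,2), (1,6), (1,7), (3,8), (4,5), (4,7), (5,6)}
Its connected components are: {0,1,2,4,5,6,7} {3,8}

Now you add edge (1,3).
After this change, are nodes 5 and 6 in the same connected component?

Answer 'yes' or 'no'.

Initial components: {0,1,2,4,5,6,7} {3,8}
Adding edge (1,3): merges {0,1,2,4,5,6,7} and {3,8}.
New components: {0,1,2,3,4,5,6,7,8}
Are 5 and 6 in the same component? yes

Answer: yes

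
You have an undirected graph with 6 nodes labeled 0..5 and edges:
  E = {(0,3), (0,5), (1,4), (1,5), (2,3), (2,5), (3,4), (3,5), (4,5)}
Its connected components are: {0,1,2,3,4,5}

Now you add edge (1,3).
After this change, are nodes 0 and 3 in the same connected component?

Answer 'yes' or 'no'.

Answer: yes

Derivation:
Initial components: {0,1,2,3,4,5}
Adding edge (1,3): both already in same component {0,1,2,3,4,5}. No change.
New components: {0,1,2,3,4,5}
Are 0 and 3 in the same component? yes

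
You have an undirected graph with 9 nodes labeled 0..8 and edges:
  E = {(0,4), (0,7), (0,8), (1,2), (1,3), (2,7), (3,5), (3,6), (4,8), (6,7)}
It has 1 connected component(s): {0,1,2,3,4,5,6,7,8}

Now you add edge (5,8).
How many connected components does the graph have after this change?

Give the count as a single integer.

Initial component count: 1
Add (5,8): endpoints already in same component. Count unchanged: 1.
New component count: 1

Answer: 1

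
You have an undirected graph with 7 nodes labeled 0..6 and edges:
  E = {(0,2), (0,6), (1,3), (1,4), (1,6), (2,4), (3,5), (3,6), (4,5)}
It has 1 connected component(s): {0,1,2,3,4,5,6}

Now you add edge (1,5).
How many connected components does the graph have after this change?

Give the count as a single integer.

Answer: 1

Derivation:
Initial component count: 1
Add (1,5): endpoints already in same component. Count unchanged: 1.
New component count: 1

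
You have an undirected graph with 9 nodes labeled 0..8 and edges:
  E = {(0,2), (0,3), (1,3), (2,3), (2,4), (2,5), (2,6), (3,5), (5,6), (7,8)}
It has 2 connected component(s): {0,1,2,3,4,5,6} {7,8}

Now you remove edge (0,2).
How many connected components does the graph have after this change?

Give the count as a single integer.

Answer: 2

Derivation:
Initial component count: 2
Remove (0,2): not a bridge. Count unchanged: 2.
  After removal, components: {0,1,2,3,4,5,6} {7,8}
New component count: 2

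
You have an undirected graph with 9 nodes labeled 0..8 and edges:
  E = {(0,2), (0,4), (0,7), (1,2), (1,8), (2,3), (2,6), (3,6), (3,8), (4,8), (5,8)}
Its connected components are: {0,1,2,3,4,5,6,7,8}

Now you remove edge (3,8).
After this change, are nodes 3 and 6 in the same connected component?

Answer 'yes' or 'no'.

Initial components: {0,1,2,3,4,5,6,7,8}
Removing edge (3,8): not a bridge — component count unchanged at 1.
New components: {0,1,2,3,4,5,6,7,8}
Are 3 and 6 in the same component? yes

Answer: yes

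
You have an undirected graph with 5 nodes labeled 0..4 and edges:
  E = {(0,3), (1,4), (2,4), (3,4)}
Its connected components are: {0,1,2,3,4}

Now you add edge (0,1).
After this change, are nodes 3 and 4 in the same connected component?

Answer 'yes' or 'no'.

Answer: yes

Derivation:
Initial components: {0,1,2,3,4}
Adding edge (0,1): both already in same component {0,1,2,3,4}. No change.
New components: {0,1,2,3,4}
Are 3 and 4 in the same component? yes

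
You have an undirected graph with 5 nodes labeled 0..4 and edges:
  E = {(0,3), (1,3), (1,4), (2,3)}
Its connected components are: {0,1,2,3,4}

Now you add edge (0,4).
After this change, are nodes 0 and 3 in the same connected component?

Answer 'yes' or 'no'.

Answer: yes

Derivation:
Initial components: {0,1,2,3,4}
Adding edge (0,4): both already in same component {0,1,2,3,4}. No change.
New components: {0,1,2,3,4}
Are 0 and 3 in the same component? yes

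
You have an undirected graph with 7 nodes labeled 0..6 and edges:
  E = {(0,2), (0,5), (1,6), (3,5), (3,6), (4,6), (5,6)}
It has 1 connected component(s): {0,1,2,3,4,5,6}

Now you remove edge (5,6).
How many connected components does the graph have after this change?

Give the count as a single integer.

Initial component count: 1
Remove (5,6): not a bridge. Count unchanged: 1.
  After removal, components: {0,1,2,3,4,5,6}
New component count: 1

Answer: 1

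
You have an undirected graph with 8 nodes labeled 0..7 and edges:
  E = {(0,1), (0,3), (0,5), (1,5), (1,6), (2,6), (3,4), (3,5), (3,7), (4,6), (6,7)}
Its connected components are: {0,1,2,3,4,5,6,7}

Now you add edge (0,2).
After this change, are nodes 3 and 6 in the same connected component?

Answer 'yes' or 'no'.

Answer: yes

Derivation:
Initial components: {0,1,2,3,4,5,6,7}
Adding edge (0,2): both already in same component {0,1,2,3,4,5,6,7}. No change.
New components: {0,1,2,3,4,5,6,7}
Are 3 and 6 in the same component? yes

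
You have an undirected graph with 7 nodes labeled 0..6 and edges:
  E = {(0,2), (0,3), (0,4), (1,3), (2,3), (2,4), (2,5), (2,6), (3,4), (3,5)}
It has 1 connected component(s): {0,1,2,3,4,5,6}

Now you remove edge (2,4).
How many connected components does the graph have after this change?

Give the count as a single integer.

Initial component count: 1
Remove (2,4): not a bridge. Count unchanged: 1.
  After removal, components: {0,1,2,3,4,5,6}
New component count: 1

Answer: 1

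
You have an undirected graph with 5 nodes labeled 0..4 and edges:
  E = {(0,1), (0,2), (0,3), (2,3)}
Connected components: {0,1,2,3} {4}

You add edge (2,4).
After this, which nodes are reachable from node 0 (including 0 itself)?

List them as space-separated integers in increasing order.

Before: nodes reachable from 0: {0,1,2,3}
Adding (2,4): merges 0's component with another. Reachability grows.
After: nodes reachable from 0: {0,1,2,3,4}

Answer: 0 1 2 3 4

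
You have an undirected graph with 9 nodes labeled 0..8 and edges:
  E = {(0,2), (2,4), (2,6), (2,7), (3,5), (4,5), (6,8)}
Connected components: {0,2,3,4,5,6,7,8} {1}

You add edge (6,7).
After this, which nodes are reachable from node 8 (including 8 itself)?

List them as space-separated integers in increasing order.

Before: nodes reachable from 8: {0,2,3,4,5,6,7,8}
Adding (6,7): both endpoints already in same component. Reachability from 8 unchanged.
After: nodes reachable from 8: {0,2,3,4,5,6,7,8}

Answer: 0 2 3 4 5 6 7 8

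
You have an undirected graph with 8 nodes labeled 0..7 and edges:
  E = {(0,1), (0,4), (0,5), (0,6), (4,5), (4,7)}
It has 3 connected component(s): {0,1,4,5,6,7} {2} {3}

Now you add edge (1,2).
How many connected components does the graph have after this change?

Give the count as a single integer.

Initial component count: 3
Add (1,2): merges two components. Count decreases: 3 -> 2.
New component count: 2

Answer: 2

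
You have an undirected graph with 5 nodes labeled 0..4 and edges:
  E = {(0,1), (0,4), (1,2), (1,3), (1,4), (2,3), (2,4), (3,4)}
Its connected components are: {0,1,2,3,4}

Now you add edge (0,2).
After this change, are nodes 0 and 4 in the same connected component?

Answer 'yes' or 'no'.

Answer: yes

Derivation:
Initial components: {0,1,2,3,4}
Adding edge (0,2): both already in same component {0,1,2,3,4}. No change.
New components: {0,1,2,3,4}
Are 0 and 4 in the same component? yes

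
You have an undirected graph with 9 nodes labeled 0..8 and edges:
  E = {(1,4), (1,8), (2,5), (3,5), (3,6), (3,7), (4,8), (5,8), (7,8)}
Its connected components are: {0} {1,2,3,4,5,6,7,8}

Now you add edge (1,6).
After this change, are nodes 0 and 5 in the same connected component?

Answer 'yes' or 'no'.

Answer: no

Derivation:
Initial components: {0} {1,2,3,4,5,6,7,8}
Adding edge (1,6): both already in same component {1,2,3,4,5,6,7,8}. No change.
New components: {0} {1,2,3,4,5,6,7,8}
Are 0 and 5 in the same component? no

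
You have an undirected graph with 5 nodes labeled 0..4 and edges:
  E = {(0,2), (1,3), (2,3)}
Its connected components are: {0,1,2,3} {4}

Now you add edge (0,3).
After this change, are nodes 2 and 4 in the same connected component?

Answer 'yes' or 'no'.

Answer: no

Derivation:
Initial components: {0,1,2,3} {4}
Adding edge (0,3): both already in same component {0,1,2,3}. No change.
New components: {0,1,2,3} {4}
Are 2 and 4 in the same component? no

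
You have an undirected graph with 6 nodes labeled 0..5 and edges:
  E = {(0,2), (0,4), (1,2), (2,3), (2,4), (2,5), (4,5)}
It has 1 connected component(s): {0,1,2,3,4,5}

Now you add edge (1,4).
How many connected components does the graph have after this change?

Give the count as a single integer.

Answer: 1

Derivation:
Initial component count: 1
Add (1,4): endpoints already in same component. Count unchanged: 1.
New component count: 1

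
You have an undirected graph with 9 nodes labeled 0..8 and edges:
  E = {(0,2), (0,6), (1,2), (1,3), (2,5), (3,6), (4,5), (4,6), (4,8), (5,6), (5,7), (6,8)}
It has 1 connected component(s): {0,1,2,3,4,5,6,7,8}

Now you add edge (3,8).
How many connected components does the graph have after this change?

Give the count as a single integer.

Answer: 1

Derivation:
Initial component count: 1
Add (3,8): endpoints already in same component. Count unchanged: 1.
New component count: 1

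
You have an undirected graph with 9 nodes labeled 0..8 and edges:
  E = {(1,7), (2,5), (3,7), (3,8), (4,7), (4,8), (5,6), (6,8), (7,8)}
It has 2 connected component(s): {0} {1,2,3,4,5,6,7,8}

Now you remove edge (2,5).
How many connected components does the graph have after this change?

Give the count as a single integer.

Initial component count: 2
Remove (2,5): it was a bridge. Count increases: 2 -> 3.
  After removal, components: {0} {1,3,4,5,6,7,8} {2}
New component count: 3

Answer: 3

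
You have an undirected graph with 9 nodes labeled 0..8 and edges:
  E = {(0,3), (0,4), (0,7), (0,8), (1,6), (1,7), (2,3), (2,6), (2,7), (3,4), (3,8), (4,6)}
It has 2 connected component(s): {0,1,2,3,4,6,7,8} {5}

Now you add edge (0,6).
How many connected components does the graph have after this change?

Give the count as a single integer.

Answer: 2

Derivation:
Initial component count: 2
Add (0,6): endpoints already in same component. Count unchanged: 2.
New component count: 2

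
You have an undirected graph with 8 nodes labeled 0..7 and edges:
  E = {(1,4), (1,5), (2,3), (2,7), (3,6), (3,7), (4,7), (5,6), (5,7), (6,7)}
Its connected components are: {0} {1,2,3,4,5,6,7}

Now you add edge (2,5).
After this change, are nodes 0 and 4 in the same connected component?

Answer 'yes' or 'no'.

Answer: no

Derivation:
Initial components: {0} {1,2,3,4,5,6,7}
Adding edge (2,5): both already in same component {1,2,3,4,5,6,7}. No change.
New components: {0} {1,2,3,4,5,6,7}
Are 0 and 4 in the same component? no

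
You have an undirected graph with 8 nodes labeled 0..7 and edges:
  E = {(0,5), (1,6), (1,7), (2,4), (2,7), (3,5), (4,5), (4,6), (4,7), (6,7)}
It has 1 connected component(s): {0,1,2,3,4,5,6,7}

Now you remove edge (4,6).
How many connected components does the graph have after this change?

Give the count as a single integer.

Initial component count: 1
Remove (4,6): not a bridge. Count unchanged: 1.
  After removal, components: {0,1,2,3,4,5,6,7}
New component count: 1

Answer: 1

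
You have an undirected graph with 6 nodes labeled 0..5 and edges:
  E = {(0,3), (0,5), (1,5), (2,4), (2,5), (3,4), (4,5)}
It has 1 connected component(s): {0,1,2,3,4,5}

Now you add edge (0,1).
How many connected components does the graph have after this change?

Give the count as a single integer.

Answer: 1

Derivation:
Initial component count: 1
Add (0,1): endpoints already in same component. Count unchanged: 1.
New component count: 1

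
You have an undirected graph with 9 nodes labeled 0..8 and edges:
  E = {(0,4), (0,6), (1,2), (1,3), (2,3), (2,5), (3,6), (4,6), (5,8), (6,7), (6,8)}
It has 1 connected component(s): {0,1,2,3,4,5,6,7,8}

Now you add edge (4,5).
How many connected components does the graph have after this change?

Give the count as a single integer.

Initial component count: 1
Add (4,5): endpoints already in same component. Count unchanged: 1.
New component count: 1

Answer: 1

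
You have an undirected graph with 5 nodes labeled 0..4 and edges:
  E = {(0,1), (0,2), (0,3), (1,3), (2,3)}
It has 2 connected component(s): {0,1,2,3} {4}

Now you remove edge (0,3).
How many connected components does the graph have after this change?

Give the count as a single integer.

Initial component count: 2
Remove (0,3): not a bridge. Count unchanged: 2.
  After removal, components: {0,1,2,3} {4}
New component count: 2

Answer: 2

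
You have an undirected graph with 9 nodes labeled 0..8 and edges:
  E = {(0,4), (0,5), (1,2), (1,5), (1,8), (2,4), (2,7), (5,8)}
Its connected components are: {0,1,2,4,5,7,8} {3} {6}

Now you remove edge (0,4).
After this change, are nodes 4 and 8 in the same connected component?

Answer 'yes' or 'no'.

Initial components: {0,1,2,4,5,7,8} {3} {6}
Removing edge (0,4): not a bridge — component count unchanged at 3.
New components: {0,1,2,4,5,7,8} {3} {6}
Are 4 and 8 in the same component? yes

Answer: yes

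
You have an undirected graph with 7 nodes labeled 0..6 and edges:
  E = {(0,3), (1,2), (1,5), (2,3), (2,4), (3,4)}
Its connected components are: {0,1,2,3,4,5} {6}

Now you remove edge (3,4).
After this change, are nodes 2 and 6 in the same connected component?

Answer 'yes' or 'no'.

Answer: no

Derivation:
Initial components: {0,1,2,3,4,5} {6}
Removing edge (3,4): not a bridge — component count unchanged at 2.
New components: {0,1,2,3,4,5} {6}
Are 2 and 6 in the same component? no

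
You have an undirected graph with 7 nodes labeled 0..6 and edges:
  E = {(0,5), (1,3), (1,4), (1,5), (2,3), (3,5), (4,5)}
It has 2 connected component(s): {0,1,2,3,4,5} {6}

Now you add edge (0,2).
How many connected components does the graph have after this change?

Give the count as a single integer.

Initial component count: 2
Add (0,2): endpoints already in same component. Count unchanged: 2.
New component count: 2

Answer: 2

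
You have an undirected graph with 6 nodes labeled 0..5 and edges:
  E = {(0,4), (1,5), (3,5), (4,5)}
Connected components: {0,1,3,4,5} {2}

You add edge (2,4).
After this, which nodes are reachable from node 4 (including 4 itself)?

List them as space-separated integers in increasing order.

Before: nodes reachable from 4: {0,1,3,4,5}
Adding (2,4): merges 4's component with another. Reachability grows.
After: nodes reachable from 4: {0,1,2,3,4,5}

Answer: 0 1 2 3 4 5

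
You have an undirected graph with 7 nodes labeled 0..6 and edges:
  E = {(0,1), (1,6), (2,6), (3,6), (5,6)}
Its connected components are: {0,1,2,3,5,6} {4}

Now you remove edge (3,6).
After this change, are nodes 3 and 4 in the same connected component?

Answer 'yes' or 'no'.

Answer: no

Derivation:
Initial components: {0,1,2,3,5,6} {4}
Removing edge (3,6): it was a bridge — component count 2 -> 3.
New components: {0,1,2,5,6} {3} {4}
Are 3 and 4 in the same component? no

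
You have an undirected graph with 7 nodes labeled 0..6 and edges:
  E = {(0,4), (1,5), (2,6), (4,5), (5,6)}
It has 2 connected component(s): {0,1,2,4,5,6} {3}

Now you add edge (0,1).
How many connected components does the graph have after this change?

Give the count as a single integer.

Answer: 2

Derivation:
Initial component count: 2
Add (0,1): endpoints already in same component. Count unchanged: 2.
New component count: 2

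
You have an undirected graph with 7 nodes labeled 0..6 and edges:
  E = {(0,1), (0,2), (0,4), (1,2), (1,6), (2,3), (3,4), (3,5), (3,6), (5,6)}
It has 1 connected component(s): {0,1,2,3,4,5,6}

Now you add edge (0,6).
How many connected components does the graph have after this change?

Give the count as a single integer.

Answer: 1

Derivation:
Initial component count: 1
Add (0,6): endpoints already in same component. Count unchanged: 1.
New component count: 1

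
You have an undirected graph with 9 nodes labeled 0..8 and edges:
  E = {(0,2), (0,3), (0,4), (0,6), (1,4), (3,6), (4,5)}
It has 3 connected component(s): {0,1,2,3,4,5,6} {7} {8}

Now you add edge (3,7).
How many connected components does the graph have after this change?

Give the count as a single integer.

Initial component count: 3
Add (3,7): merges two components. Count decreases: 3 -> 2.
New component count: 2

Answer: 2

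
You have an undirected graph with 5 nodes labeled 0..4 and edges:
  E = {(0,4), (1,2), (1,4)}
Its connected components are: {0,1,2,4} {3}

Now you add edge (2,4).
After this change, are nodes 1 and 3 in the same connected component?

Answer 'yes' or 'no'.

Initial components: {0,1,2,4} {3}
Adding edge (2,4): both already in same component {0,1,2,4}. No change.
New components: {0,1,2,4} {3}
Are 1 and 3 in the same component? no

Answer: no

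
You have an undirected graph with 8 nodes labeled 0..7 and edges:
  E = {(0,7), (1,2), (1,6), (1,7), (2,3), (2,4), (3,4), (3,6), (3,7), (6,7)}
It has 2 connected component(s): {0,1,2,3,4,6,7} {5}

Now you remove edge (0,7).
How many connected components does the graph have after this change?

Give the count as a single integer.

Answer: 3

Derivation:
Initial component count: 2
Remove (0,7): it was a bridge. Count increases: 2 -> 3.
  After removal, components: {0} {1,2,3,4,6,7} {5}
New component count: 3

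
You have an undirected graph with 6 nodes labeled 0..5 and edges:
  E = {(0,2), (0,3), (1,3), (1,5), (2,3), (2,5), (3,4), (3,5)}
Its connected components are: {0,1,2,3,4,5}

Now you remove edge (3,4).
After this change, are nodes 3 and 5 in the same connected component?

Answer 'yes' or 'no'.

Initial components: {0,1,2,3,4,5}
Removing edge (3,4): it was a bridge — component count 1 -> 2.
New components: {0,1,2,3,5} {4}
Are 3 and 5 in the same component? yes

Answer: yes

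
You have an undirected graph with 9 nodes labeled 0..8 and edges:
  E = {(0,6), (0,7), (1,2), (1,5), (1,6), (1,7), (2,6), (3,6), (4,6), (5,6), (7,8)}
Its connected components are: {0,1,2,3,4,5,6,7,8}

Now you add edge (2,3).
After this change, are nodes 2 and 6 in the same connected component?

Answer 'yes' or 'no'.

Answer: yes

Derivation:
Initial components: {0,1,2,3,4,5,6,7,8}
Adding edge (2,3): both already in same component {0,1,2,3,4,5,6,7,8}. No change.
New components: {0,1,2,3,4,5,6,7,8}
Are 2 and 6 in the same component? yes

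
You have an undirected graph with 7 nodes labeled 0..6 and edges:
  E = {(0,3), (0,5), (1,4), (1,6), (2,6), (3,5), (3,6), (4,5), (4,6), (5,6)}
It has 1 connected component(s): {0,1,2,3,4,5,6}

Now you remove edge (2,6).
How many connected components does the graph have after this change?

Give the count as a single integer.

Initial component count: 1
Remove (2,6): it was a bridge. Count increases: 1 -> 2.
  After removal, components: {0,1,3,4,5,6} {2}
New component count: 2

Answer: 2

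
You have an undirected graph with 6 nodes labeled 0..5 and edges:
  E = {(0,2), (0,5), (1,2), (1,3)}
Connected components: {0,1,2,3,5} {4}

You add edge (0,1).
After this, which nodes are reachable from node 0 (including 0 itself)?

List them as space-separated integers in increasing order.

Answer: 0 1 2 3 5

Derivation:
Before: nodes reachable from 0: {0,1,2,3,5}
Adding (0,1): both endpoints already in same component. Reachability from 0 unchanged.
After: nodes reachable from 0: {0,1,2,3,5}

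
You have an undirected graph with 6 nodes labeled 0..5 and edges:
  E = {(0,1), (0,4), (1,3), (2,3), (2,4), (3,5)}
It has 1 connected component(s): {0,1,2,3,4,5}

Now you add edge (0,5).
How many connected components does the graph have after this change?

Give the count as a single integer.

Answer: 1

Derivation:
Initial component count: 1
Add (0,5): endpoints already in same component. Count unchanged: 1.
New component count: 1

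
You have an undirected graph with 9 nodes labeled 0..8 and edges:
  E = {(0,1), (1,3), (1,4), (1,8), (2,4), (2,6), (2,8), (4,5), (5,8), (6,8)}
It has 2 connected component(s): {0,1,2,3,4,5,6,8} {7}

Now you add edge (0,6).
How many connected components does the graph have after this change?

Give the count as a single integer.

Initial component count: 2
Add (0,6): endpoints already in same component. Count unchanged: 2.
New component count: 2

Answer: 2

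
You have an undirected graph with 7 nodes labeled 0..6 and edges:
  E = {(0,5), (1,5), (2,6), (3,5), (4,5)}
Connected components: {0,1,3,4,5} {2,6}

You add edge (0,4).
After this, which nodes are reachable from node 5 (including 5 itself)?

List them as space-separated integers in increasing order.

Before: nodes reachable from 5: {0,1,3,4,5}
Adding (0,4): both endpoints already in same component. Reachability from 5 unchanged.
After: nodes reachable from 5: {0,1,3,4,5}

Answer: 0 1 3 4 5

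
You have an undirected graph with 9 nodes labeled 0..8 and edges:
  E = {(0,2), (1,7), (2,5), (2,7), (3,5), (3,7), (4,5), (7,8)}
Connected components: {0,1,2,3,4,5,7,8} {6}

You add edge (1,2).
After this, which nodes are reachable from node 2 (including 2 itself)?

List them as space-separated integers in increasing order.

Before: nodes reachable from 2: {0,1,2,3,4,5,7,8}
Adding (1,2): both endpoints already in same component. Reachability from 2 unchanged.
After: nodes reachable from 2: {0,1,2,3,4,5,7,8}

Answer: 0 1 2 3 4 5 7 8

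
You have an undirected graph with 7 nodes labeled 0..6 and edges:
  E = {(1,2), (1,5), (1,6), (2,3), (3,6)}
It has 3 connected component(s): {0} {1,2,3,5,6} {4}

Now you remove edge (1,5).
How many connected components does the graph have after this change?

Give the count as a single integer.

Initial component count: 3
Remove (1,5): it was a bridge. Count increases: 3 -> 4.
  After removal, components: {0} {1,2,3,6} {4} {5}
New component count: 4

Answer: 4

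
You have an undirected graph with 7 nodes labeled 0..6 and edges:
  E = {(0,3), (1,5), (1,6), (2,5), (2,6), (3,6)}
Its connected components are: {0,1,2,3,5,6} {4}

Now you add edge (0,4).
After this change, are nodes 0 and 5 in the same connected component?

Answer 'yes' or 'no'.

Initial components: {0,1,2,3,5,6} {4}
Adding edge (0,4): merges {0,1,2,3,5,6} and {4}.
New components: {0,1,2,3,4,5,6}
Are 0 and 5 in the same component? yes

Answer: yes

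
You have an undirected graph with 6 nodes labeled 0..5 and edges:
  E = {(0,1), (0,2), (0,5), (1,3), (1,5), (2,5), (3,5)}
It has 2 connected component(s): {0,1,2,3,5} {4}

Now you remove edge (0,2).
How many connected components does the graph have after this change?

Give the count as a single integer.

Answer: 2

Derivation:
Initial component count: 2
Remove (0,2): not a bridge. Count unchanged: 2.
  After removal, components: {0,1,2,3,5} {4}
New component count: 2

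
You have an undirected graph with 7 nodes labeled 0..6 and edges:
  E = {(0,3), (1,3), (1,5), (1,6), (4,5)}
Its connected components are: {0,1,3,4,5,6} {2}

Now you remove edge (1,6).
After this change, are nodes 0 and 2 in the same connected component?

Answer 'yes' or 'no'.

Initial components: {0,1,3,4,5,6} {2}
Removing edge (1,6): it was a bridge — component count 2 -> 3.
New components: {0,1,3,4,5} {2} {6}
Are 0 and 2 in the same component? no

Answer: no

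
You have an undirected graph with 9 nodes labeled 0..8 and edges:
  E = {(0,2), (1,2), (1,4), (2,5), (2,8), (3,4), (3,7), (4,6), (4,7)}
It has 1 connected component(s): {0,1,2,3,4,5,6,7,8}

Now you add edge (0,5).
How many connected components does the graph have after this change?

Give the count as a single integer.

Answer: 1

Derivation:
Initial component count: 1
Add (0,5): endpoints already in same component. Count unchanged: 1.
New component count: 1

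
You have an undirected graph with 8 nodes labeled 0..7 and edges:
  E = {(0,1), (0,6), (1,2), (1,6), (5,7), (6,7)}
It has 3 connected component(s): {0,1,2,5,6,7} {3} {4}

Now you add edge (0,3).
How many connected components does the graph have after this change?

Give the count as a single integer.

Initial component count: 3
Add (0,3): merges two components. Count decreases: 3 -> 2.
New component count: 2

Answer: 2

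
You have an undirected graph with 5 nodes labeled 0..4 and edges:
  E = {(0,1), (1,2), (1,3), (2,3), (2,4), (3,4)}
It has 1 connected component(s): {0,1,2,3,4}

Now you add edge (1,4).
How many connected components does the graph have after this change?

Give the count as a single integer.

Initial component count: 1
Add (1,4): endpoints already in same component. Count unchanged: 1.
New component count: 1

Answer: 1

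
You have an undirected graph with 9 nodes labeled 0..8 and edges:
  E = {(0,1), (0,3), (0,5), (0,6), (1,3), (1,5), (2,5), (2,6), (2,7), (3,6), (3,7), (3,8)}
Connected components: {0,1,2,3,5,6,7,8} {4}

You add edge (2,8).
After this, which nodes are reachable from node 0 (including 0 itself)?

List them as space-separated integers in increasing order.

Answer: 0 1 2 3 5 6 7 8

Derivation:
Before: nodes reachable from 0: {0,1,2,3,5,6,7,8}
Adding (2,8): both endpoints already in same component. Reachability from 0 unchanged.
After: nodes reachable from 0: {0,1,2,3,5,6,7,8}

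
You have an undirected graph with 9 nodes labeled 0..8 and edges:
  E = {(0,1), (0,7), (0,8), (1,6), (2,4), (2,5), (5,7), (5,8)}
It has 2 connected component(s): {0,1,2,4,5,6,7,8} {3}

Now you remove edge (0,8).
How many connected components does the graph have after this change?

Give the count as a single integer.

Initial component count: 2
Remove (0,8): not a bridge. Count unchanged: 2.
  After removal, components: {0,1,2,4,5,6,7,8} {3}
New component count: 2

Answer: 2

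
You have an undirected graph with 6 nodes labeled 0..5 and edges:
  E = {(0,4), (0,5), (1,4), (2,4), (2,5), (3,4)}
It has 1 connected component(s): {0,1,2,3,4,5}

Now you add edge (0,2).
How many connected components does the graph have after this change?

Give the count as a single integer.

Initial component count: 1
Add (0,2): endpoints already in same component. Count unchanged: 1.
New component count: 1

Answer: 1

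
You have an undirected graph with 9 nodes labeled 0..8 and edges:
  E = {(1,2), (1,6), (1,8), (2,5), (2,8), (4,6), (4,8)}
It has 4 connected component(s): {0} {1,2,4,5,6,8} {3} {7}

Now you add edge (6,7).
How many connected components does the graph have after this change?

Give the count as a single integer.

Answer: 3

Derivation:
Initial component count: 4
Add (6,7): merges two components. Count decreases: 4 -> 3.
New component count: 3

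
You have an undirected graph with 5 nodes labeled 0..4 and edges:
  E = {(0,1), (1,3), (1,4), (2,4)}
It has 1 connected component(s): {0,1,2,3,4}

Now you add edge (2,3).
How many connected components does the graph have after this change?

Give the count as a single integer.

Answer: 1

Derivation:
Initial component count: 1
Add (2,3): endpoints already in same component. Count unchanged: 1.
New component count: 1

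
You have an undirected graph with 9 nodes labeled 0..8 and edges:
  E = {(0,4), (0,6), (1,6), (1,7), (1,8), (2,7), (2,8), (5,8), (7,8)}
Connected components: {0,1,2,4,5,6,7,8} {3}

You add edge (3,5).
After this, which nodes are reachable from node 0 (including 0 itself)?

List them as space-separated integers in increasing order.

Answer: 0 1 2 3 4 5 6 7 8

Derivation:
Before: nodes reachable from 0: {0,1,2,4,5,6,7,8}
Adding (3,5): merges 0's component with another. Reachability grows.
After: nodes reachable from 0: {0,1,2,3,4,5,6,7,8}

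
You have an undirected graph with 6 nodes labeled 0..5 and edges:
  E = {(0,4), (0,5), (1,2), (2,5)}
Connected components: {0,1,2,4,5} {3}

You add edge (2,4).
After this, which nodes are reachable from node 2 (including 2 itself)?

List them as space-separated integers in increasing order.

Answer: 0 1 2 4 5

Derivation:
Before: nodes reachable from 2: {0,1,2,4,5}
Adding (2,4): both endpoints already in same component. Reachability from 2 unchanged.
After: nodes reachable from 2: {0,1,2,4,5}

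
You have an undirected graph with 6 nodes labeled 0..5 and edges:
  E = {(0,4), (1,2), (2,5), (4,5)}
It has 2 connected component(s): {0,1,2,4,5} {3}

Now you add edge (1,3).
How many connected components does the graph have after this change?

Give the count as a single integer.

Initial component count: 2
Add (1,3): merges two components. Count decreases: 2 -> 1.
New component count: 1

Answer: 1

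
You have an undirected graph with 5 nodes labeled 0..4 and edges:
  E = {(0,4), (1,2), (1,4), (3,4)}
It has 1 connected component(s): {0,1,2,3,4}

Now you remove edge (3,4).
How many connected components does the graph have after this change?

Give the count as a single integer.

Initial component count: 1
Remove (3,4): it was a bridge. Count increases: 1 -> 2.
  After removal, components: {0,1,2,4} {3}
New component count: 2

Answer: 2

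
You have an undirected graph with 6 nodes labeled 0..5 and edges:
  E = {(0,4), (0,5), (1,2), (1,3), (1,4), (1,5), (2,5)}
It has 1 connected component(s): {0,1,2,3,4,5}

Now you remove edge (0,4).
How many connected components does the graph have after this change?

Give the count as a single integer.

Initial component count: 1
Remove (0,4): not a bridge. Count unchanged: 1.
  After removal, components: {0,1,2,3,4,5}
New component count: 1

Answer: 1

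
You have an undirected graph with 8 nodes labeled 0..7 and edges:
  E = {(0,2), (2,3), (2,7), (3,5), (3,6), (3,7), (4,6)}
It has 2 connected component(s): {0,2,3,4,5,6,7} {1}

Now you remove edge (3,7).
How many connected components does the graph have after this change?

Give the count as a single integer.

Answer: 2

Derivation:
Initial component count: 2
Remove (3,7): not a bridge. Count unchanged: 2.
  After removal, components: {0,2,3,4,5,6,7} {1}
New component count: 2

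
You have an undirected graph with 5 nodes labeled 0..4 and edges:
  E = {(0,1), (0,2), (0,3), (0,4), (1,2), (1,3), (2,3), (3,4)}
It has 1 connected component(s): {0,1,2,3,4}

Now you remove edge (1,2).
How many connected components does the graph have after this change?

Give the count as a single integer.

Initial component count: 1
Remove (1,2): not a bridge. Count unchanged: 1.
  After removal, components: {0,1,2,3,4}
New component count: 1

Answer: 1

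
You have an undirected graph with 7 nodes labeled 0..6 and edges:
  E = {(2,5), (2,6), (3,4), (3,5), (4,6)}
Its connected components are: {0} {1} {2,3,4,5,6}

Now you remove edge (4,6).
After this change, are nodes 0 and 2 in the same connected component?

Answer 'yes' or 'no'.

Initial components: {0} {1} {2,3,4,5,6}
Removing edge (4,6): not a bridge — component count unchanged at 3.
New components: {0} {1} {2,3,4,5,6}
Are 0 and 2 in the same component? no

Answer: no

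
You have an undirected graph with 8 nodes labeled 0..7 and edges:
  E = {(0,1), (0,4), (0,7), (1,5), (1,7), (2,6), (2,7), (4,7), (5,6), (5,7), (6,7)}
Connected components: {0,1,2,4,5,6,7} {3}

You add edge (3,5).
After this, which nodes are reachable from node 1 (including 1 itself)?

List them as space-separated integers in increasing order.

Answer: 0 1 2 3 4 5 6 7

Derivation:
Before: nodes reachable from 1: {0,1,2,4,5,6,7}
Adding (3,5): merges 1's component with another. Reachability grows.
After: nodes reachable from 1: {0,1,2,3,4,5,6,7}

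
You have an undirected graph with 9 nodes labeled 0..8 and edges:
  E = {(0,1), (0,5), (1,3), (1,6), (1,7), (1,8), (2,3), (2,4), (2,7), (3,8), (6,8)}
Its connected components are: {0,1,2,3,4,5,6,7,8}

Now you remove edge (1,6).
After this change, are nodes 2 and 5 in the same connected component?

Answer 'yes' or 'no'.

Initial components: {0,1,2,3,4,5,6,7,8}
Removing edge (1,6): not a bridge — component count unchanged at 1.
New components: {0,1,2,3,4,5,6,7,8}
Are 2 and 5 in the same component? yes

Answer: yes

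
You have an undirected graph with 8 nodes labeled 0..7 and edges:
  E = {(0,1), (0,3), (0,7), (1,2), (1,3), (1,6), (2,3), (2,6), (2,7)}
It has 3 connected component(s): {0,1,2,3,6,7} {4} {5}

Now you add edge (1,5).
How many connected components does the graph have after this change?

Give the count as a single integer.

Initial component count: 3
Add (1,5): merges two components. Count decreases: 3 -> 2.
New component count: 2

Answer: 2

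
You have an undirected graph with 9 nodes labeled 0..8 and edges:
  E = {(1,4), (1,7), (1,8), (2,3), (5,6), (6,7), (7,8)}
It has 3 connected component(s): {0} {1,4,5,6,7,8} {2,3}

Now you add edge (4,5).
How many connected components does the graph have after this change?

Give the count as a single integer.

Answer: 3

Derivation:
Initial component count: 3
Add (4,5): endpoints already in same component. Count unchanged: 3.
New component count: 3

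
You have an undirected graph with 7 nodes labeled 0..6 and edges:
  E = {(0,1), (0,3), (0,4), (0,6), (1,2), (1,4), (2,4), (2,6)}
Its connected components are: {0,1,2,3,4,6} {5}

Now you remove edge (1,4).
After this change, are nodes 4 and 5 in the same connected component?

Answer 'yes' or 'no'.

Answer: no

Derivation:
Initial components: {0,1,2,3,4,6} {5}
Removing edge (1,4): not a bridge — component count unchanged at 2.
New components: {0,1,2,3,4,6} {5}
Are 4 and 5 in the same component? no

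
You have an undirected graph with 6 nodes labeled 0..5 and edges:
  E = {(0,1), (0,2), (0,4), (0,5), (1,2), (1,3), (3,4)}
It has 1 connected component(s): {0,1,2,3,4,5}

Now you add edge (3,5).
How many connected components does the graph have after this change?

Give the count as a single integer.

Answer: 1

Derivation:
Initial component count: 1
Add (3,5): endpoints already in same component. Count unchanged: 1.
New component count: 1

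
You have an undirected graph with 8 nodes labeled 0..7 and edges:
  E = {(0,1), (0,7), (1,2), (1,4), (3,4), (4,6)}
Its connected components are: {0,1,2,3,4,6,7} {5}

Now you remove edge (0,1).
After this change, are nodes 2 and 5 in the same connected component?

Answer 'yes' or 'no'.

Initial components: {0,1,2,3,4,6,7} {5}
Removing edge (0,1): it was a bridge — component count 2 -> 3.
New components: {0,7} {1,2,3,4,6} {5}
Are 2 and 5 in the same component? no

Answer: no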